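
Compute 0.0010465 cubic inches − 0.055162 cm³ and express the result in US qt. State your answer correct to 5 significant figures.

0.0010465 in³ = 1.81212 × 10^-5 US qt and 0.055162 cm³ = 5.82890 × 10^-5 US qt.
1.81212 × 10^-5 − 5.82890 × 10^-5 ≈ -4.0168 × 10^-5 US qt.

-4.0168 × 10^-5 US quarts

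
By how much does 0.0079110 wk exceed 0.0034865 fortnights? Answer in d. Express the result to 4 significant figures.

0.006566 days

0.0079110 wk = 0.0553770 d and 0.0034865 fortnight = 0.0488110 d.
0.0553770 − 0.0488110 ≈ 0.006566 d.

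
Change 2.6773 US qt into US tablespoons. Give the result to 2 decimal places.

1 US quart = 64.0000 US tbsp.
Then 2.6773 × 64.0000 ≈ 171.35 US tbsp.

171.35 US tbsp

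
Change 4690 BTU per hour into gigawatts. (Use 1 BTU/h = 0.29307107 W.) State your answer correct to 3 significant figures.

1.37e-6 GW

1 BTU/h = 2.93071e-10 GW.
So 4690 × 2.93071e-10 ≈ 1.37e-6 GW.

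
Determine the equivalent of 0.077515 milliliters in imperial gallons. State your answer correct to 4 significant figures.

1 mL = 0.000219969 imperial gallons.
Thus 0.077515 × 0.000219969 ≈ 1.705 × 10^-5 imp gal.

1.705 × 10^-5 imp gal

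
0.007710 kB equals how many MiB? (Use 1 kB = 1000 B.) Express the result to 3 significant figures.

7.35 × 10^-6 MiB

1 kB = 0.000953674 MiB.
So 0.007710 × 0.000953674 ≈ 7.35 × 10^-6 MiB.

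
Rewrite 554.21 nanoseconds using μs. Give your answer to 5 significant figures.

1 nanosecond = 0.00100000 microseconds.
So 554.21 × 0.00100000 ≈ 0.55421 μs.

0.55421 μs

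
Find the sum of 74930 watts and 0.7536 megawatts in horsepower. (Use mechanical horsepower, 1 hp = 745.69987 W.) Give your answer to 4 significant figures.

1111 hp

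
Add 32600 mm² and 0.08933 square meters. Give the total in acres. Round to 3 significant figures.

3.01e-5 acres

32600 mm² = 8.05564e-6 acre and 0.08933 m² = 2.20739e-5 acre.
8.05564e-6 + 2.20739e-5 ≈ 3.01e-5 acre.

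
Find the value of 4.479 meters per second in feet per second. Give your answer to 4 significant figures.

14.69 ft/s

1 m/s = 3.28084 ft/s.
Then 4.479 × 3.28084 ≈ 14.69 ft/s.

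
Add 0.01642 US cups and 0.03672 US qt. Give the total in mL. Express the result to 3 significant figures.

38.6 mL

0.01642 US cup = 3.88478 mL and 0.03672 US qt = 34.7501 mL.
3.88478 + 34.7501 ≈ 38.6 mL.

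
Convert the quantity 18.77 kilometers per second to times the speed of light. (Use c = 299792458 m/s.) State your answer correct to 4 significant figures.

1 km/s = 3.33564e-6 c.
So 18.77 × 3.33564e-6 ≈ 6.261e-5 c.

6.261e-5 c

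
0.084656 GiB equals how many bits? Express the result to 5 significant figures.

1 GiB = 8.58993e+9 bit.
Thus 0.084656 × 8.58993e+9 ≈ 7.2719e+8 bit.

7.2719e+8 bits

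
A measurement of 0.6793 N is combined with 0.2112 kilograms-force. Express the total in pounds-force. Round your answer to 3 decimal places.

0.6793 N = 0.152713 lbf and 0.2112 kgf = 0.465616 lbf.
0.152713 + 0.465616 ≈ 0.618 lbf.

0.618 lbf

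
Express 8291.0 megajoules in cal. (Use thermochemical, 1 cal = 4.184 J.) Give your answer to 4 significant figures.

1 megajoule = 239006 cal.
So 8291.0 × 239006 ≈ 1.982 × 10^9 cal.

1.982 × 10^9 calories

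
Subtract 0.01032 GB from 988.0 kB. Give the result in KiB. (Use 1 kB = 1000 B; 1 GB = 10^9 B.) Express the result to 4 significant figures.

988.0 kB = 964.844 KiB and 0.01032 GB = 10078.1 KiB.
964.844 − 10078.1 ≈ -9113 KiB.

-9113 KiB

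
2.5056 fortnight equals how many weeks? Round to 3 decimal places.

5.011 weeks

1 fortnight = 2.00000 wk.
Then 2.5056 × 2.00000 ≈ 5.011 wk.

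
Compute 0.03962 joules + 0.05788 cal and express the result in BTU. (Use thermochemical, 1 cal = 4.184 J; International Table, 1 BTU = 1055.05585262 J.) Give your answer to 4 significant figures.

0.0002671 BTU

0.03962 J = 3.75525 × 10^-5 BTU and 0.05788 cal = 0.000229533 BTU.
3.75525 × 10^-5 + 0.000229533 ≈ 0.0002671 BTU.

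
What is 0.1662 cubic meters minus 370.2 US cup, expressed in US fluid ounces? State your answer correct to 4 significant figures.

0.1662 m³ = 5619.89 US fl oz and 370.2 US cup = 2961.60 US fl oz.
5619.89 − 2961.60 ≈ 2658 US fl oz.

2658 US fluid ounces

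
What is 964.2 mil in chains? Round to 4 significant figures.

1 mil = 1.26263e-6 chain.
So 964.2 × 1.26263e-6 ≈ 0.001217 chain.

0.001217 chains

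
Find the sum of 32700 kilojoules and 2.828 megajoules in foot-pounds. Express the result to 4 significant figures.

2.620 × 10^7 ft·lbf

32700 kJ = 2.41183 × 10^7 ft·lbf and 2.828 MJ = 2.08583 × 10^6 ft·lbf.
2.41183 × 10^7 + 2.08583 × 10^6 ≈ 2.620 × 10^7 ft·lbf.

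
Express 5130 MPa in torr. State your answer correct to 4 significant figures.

1 megapascal = 7500.62 torr.
So 5130 × 7500.62 ≈ 3.848e+7 torr.

3.848e+7 torr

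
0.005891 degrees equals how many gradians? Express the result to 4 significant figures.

1 ° = 1.11111 grad.
0.005891 × 1.11111 ≈ 0.006546 grad.

0.006546 grad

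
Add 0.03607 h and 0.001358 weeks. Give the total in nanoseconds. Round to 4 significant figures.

0.03607 h = 1.29852 × 10^11 ns and 0.001358 wk = 8.21318 × 10^11 ns.
1.29852 × 10^11 + 8.21318 × 10^11 ≈ 9.512 × 10^11 ns.

9.512 × 10^11 ns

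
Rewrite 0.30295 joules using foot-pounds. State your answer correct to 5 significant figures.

1 J = 0.737562 foot-pounds.
So 0.30295 × 0.737562 ≈ 0.22344 ft·lbf.

0.22344 foot-pounds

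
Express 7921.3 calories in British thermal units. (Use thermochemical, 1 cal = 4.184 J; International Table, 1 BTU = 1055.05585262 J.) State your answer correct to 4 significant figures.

31.41 British thermal units

1 calorie = 0.00396567 BTU.
Then 7921.3 × 0.00396567 ≈ 31.41 BTU.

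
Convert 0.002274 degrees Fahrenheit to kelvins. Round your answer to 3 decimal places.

K = (°F + 459.67) × 5/9.
Applying the formula gives 255.373 K.

255.373 K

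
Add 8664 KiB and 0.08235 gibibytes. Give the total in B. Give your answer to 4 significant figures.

8664 KiB = 8.87194e+6 B and 0.08235 GiB = 8.84226e+7 B.
8.87194e+6 + 8.84226e+7 ≈ 9.729e+7 B.

9.729e+7 bytes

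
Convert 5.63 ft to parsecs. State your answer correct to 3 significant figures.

5.56e-17 pc

1 ft = 9.87790e-18 pc.
5.63 × 9.87790e-18 ≈ 5.56e-17 pc.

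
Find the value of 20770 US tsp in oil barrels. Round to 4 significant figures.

0.6439 bbl

1 US teaspoon = 3.10020 × 10^-5 bbl.
Then 20770 × 3.10020 × 10^-5 ≈ 0.6439 bbl.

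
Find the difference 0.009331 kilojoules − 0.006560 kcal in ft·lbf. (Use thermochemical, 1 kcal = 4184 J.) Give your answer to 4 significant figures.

0.009331 kJ = 6.88219 ft·lbf and 0.006560 kcal = 20.2439 ft·lbf.
6.88219 − 20.2439 ≈ -13.36 ft·lbf.

-13.36 ft·lbf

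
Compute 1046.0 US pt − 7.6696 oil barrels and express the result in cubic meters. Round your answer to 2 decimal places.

1046.0 US pt = 0.494943 m³ and 7.6696 bbl = 1.21937 m³.
0.494943 − 1.21937 ≈ -0.72 m³.

-0.72 m³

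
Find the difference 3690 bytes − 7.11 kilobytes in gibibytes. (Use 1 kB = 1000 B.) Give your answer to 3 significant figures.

-3.19 × 10^-6 gibibytes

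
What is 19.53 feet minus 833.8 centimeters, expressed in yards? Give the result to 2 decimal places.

-2.61 yd

19.53 ft = 6.51000 yd and 833.8 cm = 9.11855 yd.
6.51000 − 9.11855 ≈ -2.61 yd.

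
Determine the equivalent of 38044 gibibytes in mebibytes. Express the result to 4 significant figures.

1 gibibyte = 1024.00 mebibytes.
So 38044 × 1024.00 ≈ 3.896 × 10^7 MiB.

3.896 × 10^7 MiB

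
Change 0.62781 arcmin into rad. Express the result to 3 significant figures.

0.000183 rad

1 arcminute = 0.000290888 rad.
Thus 0.62781 × 0.000290888 ≈ 0.000183 rad.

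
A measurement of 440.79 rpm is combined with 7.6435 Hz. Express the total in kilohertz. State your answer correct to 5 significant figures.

440.79 rpm = 0.00734650 kHz and 7.6435 Hz = 0.00764350 kHz.
0.00734650 + 0.00764350 ≈ 0.014990 kHz.

0.014990 kilohertz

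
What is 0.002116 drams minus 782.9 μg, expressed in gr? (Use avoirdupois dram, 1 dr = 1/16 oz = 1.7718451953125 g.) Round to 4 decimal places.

0.002116 dr = 0.0578594 gr and 782.9 μg = 0.0120820 gr.
0.0578594 − 0.0120820 ≈ 0.0458 gr.

0.0458 gr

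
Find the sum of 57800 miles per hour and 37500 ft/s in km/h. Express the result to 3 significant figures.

57800 mph = 93020.1 km/h and 37500 ft/s = 41148.0 km/h.
93020.1 + 41148.0 ≈ 134000 km/h.

134000 km/h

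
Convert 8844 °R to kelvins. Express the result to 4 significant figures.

°R = K × 9/5.
Applying the formula gives 4913 K.

4913 K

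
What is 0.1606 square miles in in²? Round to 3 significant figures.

1 mi² = 4.01449e+9 in².
Then 0.1606 × 4.01449e+9 ≈ 6.45e+8 in².

6.45e+8 in²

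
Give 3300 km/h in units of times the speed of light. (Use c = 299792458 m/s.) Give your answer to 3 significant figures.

3.06e-6 c

1 kilometer per hour = 9.26567e-10 c.
So 3300 × 9.26567e-10 ≈ 3.06e-6 c.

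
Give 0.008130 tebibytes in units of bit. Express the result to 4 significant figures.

7.151e+10 bits

1 TiB = 8.79609e+12 bits.
Thus 0.008130 × 8.79609e+12 ≈ 7.151e+10 bit.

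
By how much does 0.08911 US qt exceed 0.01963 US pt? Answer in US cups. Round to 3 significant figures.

0.317 US cup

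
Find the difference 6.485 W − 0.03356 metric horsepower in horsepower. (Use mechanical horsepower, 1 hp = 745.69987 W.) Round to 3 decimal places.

-0.024 hp

6.485 W = 0.00869653 hp and 0.03356 PS = 0.0331009 hp.
0.00869653 − 0.0331009 ≈ -0.024 hp.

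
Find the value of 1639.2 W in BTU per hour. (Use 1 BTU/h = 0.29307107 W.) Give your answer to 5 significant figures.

5593.2 BTU/h

1 W = 3.41214 BTU/h.
Thus 1639.2 × 3.41214 ≈ 5593.2 BTU/h.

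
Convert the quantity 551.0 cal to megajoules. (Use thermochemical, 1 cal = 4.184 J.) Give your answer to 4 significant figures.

1 cal = 4.18400e-6 MJ.
551.0 × 4.18400e-6 ≈ 0.002305 MJ.

0.002305 MJ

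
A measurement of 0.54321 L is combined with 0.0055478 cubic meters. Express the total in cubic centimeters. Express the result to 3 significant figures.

6090 cubic centimeters

0.54321 L = 543.210 cm³ and 0.0055478 m³ = 5547.80 cm³.
543.210 + 5547.80 ≈ 6090 cm³.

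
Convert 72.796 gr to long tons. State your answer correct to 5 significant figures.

1 gr = 6.37755 × 10^-8 long tons.
Thus 72.796 × 6.37755 × 10^-8 ≈ 4.6426 × 10^-6 long ton.

4.6426 × 10^-6 long tons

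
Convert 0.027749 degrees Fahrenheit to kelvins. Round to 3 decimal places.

K = (°F + 459.67) × 5/9.
Applying the formula gives 255.388 K.

255.388 K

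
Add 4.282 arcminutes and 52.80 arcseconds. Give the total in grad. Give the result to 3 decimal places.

0.096 grad

4.282 arcmin = 0.0792963 grad and 52.80 arcsec = 0.0162963 grad.
0.0792963 + 0.0162963 ≈ 0.096 grad.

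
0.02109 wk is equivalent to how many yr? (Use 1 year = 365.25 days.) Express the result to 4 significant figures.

0.0004042 yr

1 wk = 0.0191650 yr.
0.02109 × 0.0191650 ≈ 0.0004042 yr.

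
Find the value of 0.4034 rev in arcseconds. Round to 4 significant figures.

522800 arcsec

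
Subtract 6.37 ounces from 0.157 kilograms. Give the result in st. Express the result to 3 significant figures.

0.157 kg = 0.0247233 st and 6.37 oz = 0.0284375 st.
0.0247233 − 0.0284375 ≈ -0.00371 st.

-0.00371 stone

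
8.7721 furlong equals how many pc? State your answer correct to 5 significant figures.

5.7189 × 10^-14 pc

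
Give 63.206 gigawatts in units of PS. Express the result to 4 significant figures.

8.594 × 10^7 metric horsepower

1 GW = 1.35962 × 10^6 PS.
So 63.206 × 1.35962 × 10^6 ≈ 8.594 × 10^7 PS.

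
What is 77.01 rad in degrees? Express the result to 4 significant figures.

4412 °

1 radian = 57.2958 degrees.
Then 77.01 × 57.2958 ≈ 4412 °.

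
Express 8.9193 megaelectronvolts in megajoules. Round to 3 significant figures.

1.43 × 10^-18 MJ

1 megaelectronvolt = 1.60218 × 10^-19 MJ.
Thus 8.9193 × 1.60218 × 10^-19 ≈ 1.43 × 10^-18 MJ.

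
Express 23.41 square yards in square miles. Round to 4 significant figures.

7.557 × 10^-6 mi²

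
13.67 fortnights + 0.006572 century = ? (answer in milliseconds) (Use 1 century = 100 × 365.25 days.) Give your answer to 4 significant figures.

3.727e+10 milliseconds

13.67 fortnight = 1.65352e+10 ms and 0.006572 century = 2.07397e+10 ms.
1.65352e+10 + 2.07397e+10 ≈ 3.727e+10 ms.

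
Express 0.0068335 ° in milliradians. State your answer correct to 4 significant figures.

0.1193 milliradians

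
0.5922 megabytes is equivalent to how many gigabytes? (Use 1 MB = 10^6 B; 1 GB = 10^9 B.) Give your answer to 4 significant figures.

1 MB = 0.00100000 gigabytes.
0.5922 × 0.00100000 ≈ 0.0005922 GB.

0.0005922 gigabytes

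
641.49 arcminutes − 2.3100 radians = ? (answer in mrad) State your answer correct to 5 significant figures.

641.49 arcmin = 186.602 mrad and 2.3100 rad = 2310.00 mrad.
186.602 − 2310.00 ≈ -2123.4 mrad.

-2123.4 mrad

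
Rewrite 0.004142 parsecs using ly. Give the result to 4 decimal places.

0.0135 light-years

1 pc = 3.26156 light-years.
0.004142 × 3.26156 ≈ 0.0135 ly.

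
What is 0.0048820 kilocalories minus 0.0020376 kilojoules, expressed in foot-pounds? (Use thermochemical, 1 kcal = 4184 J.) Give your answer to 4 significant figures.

13.56 ft·lbf

0.0048820 kcal = 15.0657 ft·lbf and 0.0020376 kJ = 1.50286 ft·lbf.
15.0657 − 1.50286 ≈ 13.56 ft·lbf.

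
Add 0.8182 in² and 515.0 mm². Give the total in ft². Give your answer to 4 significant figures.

0.01123 ft²

0.8182 in² = 0.00568194 ft² and 515.0 mm² = 0.00554341 ft².
0.00568194 + 0.00554341 ≈ 0.01123 ft².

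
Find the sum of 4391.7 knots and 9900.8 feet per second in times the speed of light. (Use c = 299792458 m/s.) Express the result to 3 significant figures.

1.76e-5 c

4391.7 kn = 7.53617e-6 c and 9900.8 ft/s = 1.00662e-5 c.
7.53617e-6 + 1.00662e-5 ≈ 1.76e-5 c.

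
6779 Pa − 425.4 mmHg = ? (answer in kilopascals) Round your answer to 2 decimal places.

-49.94 kilopascals

6779 Pa = 6.77900 kPa and 425.4 mmHg = 56.7153 kPa.
6.77900 − 56.7153 ≈ -49.94 kPa.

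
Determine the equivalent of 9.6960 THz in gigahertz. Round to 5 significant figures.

9696.0 gigahertz

1 THz = 1000.00 GHz.
Then 9.6960 × 1000.00 ≈ 9696.0 GHz.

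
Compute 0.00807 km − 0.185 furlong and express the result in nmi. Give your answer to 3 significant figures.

0.00807 km = 0.00435745 nmi and 0.185 furlong = 0.0200951 nmi.
0.00435745 − 0.0200951 ≈ -0.0157 nmi.

-0.0157 nautical miles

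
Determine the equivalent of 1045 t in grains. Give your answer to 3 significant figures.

1.61 × 10^10 grains

1 metric ton = 1.54324 × 10^7 gr.
1045 × 1.54324 × 10^7 ≈ 1.61 × 10^10 gr.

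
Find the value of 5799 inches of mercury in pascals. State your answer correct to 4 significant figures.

1.964 × 10^7 pascals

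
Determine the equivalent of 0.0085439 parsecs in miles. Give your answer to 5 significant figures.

1.6382 × 10^11 mi

1 pc = 1.91735 × 10^13 miles.
Then 0.0085439 × 1.91735 × 10^13 ≈ 1.6382 × 10^11 mi.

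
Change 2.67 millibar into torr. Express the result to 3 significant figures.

1 millibar = 0.750062 torr.
2.67 × 0.750062 ≈ 2.00 torr.

2.00 torr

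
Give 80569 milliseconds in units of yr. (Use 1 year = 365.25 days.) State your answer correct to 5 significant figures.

1 millisecond = 3.16881 × 10^-11 years.
So 80569 × 3.16881 × 10^-11 ≈ 2.5531 × 10^-6 yr.

2.5531 × 10^-6 yr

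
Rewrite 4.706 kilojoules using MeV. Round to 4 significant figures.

1 kJ = 6.24151e+15 MeV.
So 4.706 × 6.24151e+15 ≈ 2.937e+16 MeV.

2.937e+16 megaelectronvolts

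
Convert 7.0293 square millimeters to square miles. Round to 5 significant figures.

1 mm² = 3.86102e-13 mi².
Then 7.0293 × 3.86102e-13 ≈ 2.7140e-12 mi².

2.7140e-12 mi²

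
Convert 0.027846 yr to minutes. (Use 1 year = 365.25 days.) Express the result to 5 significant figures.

14646 min

1 yr = 525960 min.
Then 0.027846 × 525960 ≈ 14646 min.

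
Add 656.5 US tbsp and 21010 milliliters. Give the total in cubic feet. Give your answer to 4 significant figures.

1.085 cubic feet

656.5 US tbsp = 0.342818 ft³ and 21010 mL = 0.741961 ft³.
0.342818 + 0.741961 ≈ 1.085 ft³.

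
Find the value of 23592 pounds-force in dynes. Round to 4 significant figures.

1.049 × 10^10 dynes

1 lbf = 444822 dynes.
Then 23592 × 444822 ≈ 1.049 × 10^10 dyn.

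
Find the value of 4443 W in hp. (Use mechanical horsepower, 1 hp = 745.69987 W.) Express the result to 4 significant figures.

5.958 hp

1 W = 0.00134102 horsepower.
Then 4443 × 0.00134102 ≈ 5.958 hp.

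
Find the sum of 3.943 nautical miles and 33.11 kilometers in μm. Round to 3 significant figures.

4.04e+10 micrometers

3.943 nmi = 7.30244e+9 μm and 33.11 km = 3.31100e+10 μm.
7.30244e+9 + 3.31100e+10 ≈ 4.04e+10 μm.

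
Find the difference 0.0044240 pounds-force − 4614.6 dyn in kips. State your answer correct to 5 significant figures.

-5.9500 × 10^-6 kip

0.0044240 lbf = 4.42400 × 10^-6 kip and 4614.6 dyn = 1.03740 × 10^-5 kip.
4.42400 × 10^-6 − 1.03740 × 10^-5 ≈ -5.9500 × 10^-6 kip.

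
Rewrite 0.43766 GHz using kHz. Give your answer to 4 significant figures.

437700 kilohertz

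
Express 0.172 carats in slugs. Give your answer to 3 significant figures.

1 ct = 1.37044 × 10^-5 slug.
0.172 × 1.37044 × 10^-5 ≈ 2.36 × 10^-6 slug.

2.36 × 10^-6 slug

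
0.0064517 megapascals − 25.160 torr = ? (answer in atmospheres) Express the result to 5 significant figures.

0.030568 atmospheres

0.0064517 MPa = 0.0636733 atm and 25.160 torr = 0.0331053 atm.
0.0636733 − 0.0331053 ≈ 0.030568 atm.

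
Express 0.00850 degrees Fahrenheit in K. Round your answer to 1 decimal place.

255.4 K

K = (°F + 459.67) × 5/9.
Applying the formula gives 255.4 K.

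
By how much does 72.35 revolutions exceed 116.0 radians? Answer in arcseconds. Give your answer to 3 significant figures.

6.98 × 10^7 arcsec

72.35 rev = 9.37656 × 10^7 arcsec and 116.0 rad = 2.39267 × 10^7 arcsec.
9.37656 × 10^7 − 2.39267 × 10^7 ≈ 6.98 × 10^7 arcsec.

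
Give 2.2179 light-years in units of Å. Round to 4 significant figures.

2.098e+26 Å

1 ly = 9.46073e+25 angstroms.
Then 2.2179 × 9.46073e+25 ≈ 2.098e+26 Å.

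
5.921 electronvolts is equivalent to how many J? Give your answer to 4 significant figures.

9.486e-19 joules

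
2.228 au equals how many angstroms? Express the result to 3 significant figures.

3.33e+21 angstroms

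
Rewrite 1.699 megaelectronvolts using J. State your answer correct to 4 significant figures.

2.722e-13 J

1 megaelectronvolt = 1.60218e-13 J.
So 1.699 × 1.60218e-13 ≈ 2.722e-13 J.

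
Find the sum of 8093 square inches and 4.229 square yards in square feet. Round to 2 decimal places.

8093 in² = 56.2014 ft² and 4.229 yd² = 38.0610 ft².
56.2014 + 38.0610 ≈ 94.26 ft².

94.26 square feet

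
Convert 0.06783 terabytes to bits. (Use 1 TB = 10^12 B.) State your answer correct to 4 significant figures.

5.426e+11 bit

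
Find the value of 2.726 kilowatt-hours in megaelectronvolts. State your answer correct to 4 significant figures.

1 kWh = 2.24694e+19 MeV.
Thus 2.726 × 2.24694e+19 ≈ 6.125e+19 MeV.

6.125e+19 megaelectronvolts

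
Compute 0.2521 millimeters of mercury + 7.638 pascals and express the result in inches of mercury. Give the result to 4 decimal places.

0.0122 inHg

0.2521 mmHg = 0.00992520 inHg and 7.638 Pa = 0.00225550 inHg.
0.00992520 + 0.00225550 ≈ 0.0122 inHg.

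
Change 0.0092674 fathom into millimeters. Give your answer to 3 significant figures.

1 fathom = 1828.80 millimeters.
So 0.0092674 × 1828.80 ≈ 16.9 mm.

16.9 mm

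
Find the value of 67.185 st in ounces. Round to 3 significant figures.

1 st = 224.000 ounces.
67.185 × 224.000 ≈ 15000 oz.

15000 oz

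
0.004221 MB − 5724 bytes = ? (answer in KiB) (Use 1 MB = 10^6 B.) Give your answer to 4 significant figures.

0.004221 MB = 4.12207 KiB and 5724 B = 5.58984 KiB.
4.12207 − 5.58984 ≈ -1.468 KiB.

-1.468 KiB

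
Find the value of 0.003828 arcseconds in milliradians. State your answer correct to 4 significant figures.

1 arcsecond = 0.00484814 mrad.
So 0.003828 × 0.00484814 ≈ 1.856 × 10^-5 mrad.

1.856 × 10^-5 mrad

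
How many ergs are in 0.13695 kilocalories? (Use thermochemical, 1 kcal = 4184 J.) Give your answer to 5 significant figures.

1 kcal = 4.18400e+10 ergs.
Then 0.13695 × 4.18400e+10 ≈ 5.7300e+9 erg.

5.7300e+9 ergs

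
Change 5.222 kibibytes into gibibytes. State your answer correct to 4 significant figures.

4.980e-6 GiB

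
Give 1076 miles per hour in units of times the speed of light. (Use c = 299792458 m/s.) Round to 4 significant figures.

1.604e-6 c

1 mph = 1.49116e-9 c.
1076 × 1.49116e-9 ≈ 1.604e-6 c.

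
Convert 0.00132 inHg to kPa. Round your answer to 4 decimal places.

0.0045 kPa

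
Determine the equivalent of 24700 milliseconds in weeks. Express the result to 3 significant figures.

1 ms = 1.65344 × 10^-9 wk.
Thus 24700 × 1.65344 × 10^-9 ≈ 4.08 × 10^-5 wk.

4.08 × 10^-5 wk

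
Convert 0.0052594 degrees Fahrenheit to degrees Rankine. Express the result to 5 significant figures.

459.68 degrees Rankine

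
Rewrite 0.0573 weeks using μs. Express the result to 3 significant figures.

3.47e+10 μs

1 wk = 6.04800e+11 μs.
Then 0.0573 × 6.04800e+11 ≈ 3.47e+10 μs.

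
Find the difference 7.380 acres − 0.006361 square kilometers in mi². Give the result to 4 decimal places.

7.380 acre = 0.01153125 mi² and 0.006361 km² = 0.002455996 mi².
0.01153125 − 0.002455996 ≈ 0.0091 mi².

0.0091 mi²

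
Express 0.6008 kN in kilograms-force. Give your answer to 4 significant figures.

61.26 kilograms-force

1 kilonewton = 101.972 kilograms-force.
So 0.6008 × 101.972 ≈ 61.26 kgf.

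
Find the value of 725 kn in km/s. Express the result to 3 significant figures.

0.373 kilometers per second

1 kn = 0.000514444 kilometers per second.
So 725 × 0.000514444 ≈ 0.373 km/s.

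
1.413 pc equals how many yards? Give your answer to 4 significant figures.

4.768 × 10^16 yards

1 pc = 3.37454 × 10^16 yd.
So 1.413 × 3.37454 × 10^16 ≈ 4.768 × 10^16 yd.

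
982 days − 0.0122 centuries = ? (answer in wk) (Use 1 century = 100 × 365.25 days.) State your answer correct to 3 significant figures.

76.6 weeks

982 d = 140.286 wk and 0.0122 century = 63.6579 wk.
140.286 − 63.6579 ≈ 76.6 wk.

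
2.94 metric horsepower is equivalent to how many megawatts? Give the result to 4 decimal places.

0.0022 megawatts

1 PS = 0.000735499 MW.
2.94 × 0.000735499 ≈ 0.0022 MW.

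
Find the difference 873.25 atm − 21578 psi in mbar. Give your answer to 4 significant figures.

-602900 millibar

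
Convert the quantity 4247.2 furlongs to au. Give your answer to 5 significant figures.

1 furlong = 1.34473e-9 astronomical units.
Thus 4247.2 × 1.34473e-9 ≈ 5.7113e-6 au.

5.7113e-6 au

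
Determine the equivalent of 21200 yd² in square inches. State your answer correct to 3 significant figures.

2.75e+7 square inches

1 square yard = 1296.00 in².
Then 21200 × 1296.00 ≈ 2.75e+7 in².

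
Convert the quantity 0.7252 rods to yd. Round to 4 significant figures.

1 rod = 5.50000 yards.
Then 0.7252 × 5.50000 ≈ 3.989 yd.

3.989 yd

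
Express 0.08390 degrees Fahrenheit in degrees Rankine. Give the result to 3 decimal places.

459.754 °R

°R = °F + 459.67.
Applying the formula gives 459.754 °R.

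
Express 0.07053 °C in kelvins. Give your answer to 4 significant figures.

273.2 kelvins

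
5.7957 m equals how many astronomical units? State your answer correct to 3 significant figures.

1 m = 6.68459e-12 au.
Then 5.7957 × 6.68459e-12 ≈ 3.87e-11 au.

3.87e-11 au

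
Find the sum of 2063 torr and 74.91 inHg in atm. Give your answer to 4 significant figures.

2063 torr = 2.71447 atm and 74.91 inHg = 2.50357 atm.
2.71447 + 2.50357 ≈ 5.218 atm.

5.218 atm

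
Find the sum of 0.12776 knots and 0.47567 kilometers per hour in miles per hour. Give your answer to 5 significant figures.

0.44259 mph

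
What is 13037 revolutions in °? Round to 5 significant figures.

4.6933 × 10^6 degrees

1 revolution = 360.000 degrees.
Then 13037 × 360.000 ≈ 4.6933 × 10^6 °.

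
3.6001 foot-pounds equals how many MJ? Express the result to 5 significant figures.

4.8811 × 10^-6 MJ

1 ft·lbf = 1.35582 × 10^-6 megajoules.
3.6001 × 1.35582 × 10^-6 ≈ 4.8811 × 10^-6 MJ.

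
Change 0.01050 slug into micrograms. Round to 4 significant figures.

1.532 × 10^8 μg

1 slug = 1.45939 × 10^10 micrograms.
So 0.01050 × 1.45939 × 10^10 ≈ 1.532 × 10^8 μg.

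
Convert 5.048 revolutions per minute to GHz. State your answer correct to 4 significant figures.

8.413 × 10^-11 gigahertz

1 revolution per minute = 1.66667 × 10^-11 gigahertz.
5.048 × 1.66667 × 10^-11 ≈ 8.413 × 10^-11 GHz.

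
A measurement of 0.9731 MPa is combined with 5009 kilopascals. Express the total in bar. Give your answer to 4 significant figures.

59.82 bar

0.9731 MPa = 9.73100 bar and 5009 kPa = 50.0900 bar.
9.73100 + 50.0900 ≈ 59.82 bar.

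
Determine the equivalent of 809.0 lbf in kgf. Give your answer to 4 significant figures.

1 pound-force = 0.453592 kgf.
So 809.0 × 0.453592 ≈ 367.0 kgf.

367.0 kilograms-force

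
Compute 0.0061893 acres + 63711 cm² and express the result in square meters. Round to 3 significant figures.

0.0061893 acre = 25.0472 m² and 63711 cm² = 6.37110 m².
25.0472 + 6.37110 ≈ 31.4 m².

31.4 square meters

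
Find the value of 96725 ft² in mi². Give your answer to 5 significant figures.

1 square foot = 3.58701 × 10^-8 mi².
So 96725 × 3.58701 × 10^-8 ≈ 0.0034695 mi².

0.0034695 square miles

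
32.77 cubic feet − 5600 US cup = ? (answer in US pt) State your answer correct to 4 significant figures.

-838.9 US pt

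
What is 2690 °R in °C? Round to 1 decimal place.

1221.3 °C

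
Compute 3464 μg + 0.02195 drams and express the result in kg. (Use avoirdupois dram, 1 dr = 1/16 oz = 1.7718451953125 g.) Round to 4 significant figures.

4.236 × 10^-5 kg

3464 μg = 3.46400 × 10^-6 kg and 0.02195 dr = 3.88920 × 10^-5 kg.
3.46400 × 10^-6 + 3.88920 × 10^-5 ≈ 4.236 × 10^-5 kg.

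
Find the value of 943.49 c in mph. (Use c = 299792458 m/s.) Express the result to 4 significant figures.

6.327e+11 mph

1 c = 6.70617e+8 miles per hour.
So 943.49 × 6.70617e+8 ≈ 6.327e+11 mph.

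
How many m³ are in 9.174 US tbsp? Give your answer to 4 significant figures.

1 US tablespoon = 1.47868 × 10^-5 m³.
So 9.174 × 1.47868 × 10^-5 ≈ 0.0001357 m³.

0.0001357 m³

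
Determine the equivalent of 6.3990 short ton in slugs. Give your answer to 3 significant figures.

398 slug

1 short ton = 62.1619 slugs.
Thus 6.3990 × 62.1619 ≈ 398 slug.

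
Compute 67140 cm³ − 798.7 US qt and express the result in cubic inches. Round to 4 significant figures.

-42030 cubic inches

67140 cm³ = 4097.13 in³ and 798.7 US qt = 46124.9 in³.
4097.13 − 46124.9 ≈ -42030 in³.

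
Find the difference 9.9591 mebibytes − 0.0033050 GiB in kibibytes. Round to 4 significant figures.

9.9591 MiB = 10198.1 KiB and 0.0033050 GiB = 3465.54 KiB.
10198.1 − 3465.54 ≈ 6733 KiB.

6733 kibibytes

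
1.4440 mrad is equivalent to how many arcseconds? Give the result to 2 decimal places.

1 milliradian = 206.265 arcsec.
Thus 1.4440 × 206.265 ≈ 297.85 arcsec.

297.85 arcseconds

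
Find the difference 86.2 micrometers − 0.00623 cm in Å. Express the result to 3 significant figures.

86.2 μm = 862000 Å and 0.00623 cm = 623000 Å.
862000 − 623000 ≈ 239000 Å.

239000 Å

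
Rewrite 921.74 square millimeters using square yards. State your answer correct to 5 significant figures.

0.0011024 yd²

1 mm² = 1.19599e-6 yd².
Thus 921.74 × 1.19599e-6 ≈ 0.0011024 yd².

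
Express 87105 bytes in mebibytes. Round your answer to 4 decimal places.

1 byte = 9.53674 × 10^-7 MiB.
Thus 87105 × 9.53674 × 10^-7 ≈ 0.0831 MiB.

0.0831 MiB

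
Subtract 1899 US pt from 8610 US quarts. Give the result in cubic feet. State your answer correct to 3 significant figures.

8610 US qt = 287.747 ft³ and 1899 US pt = 31.7324 ft³.
287.747 − 31.7324 ≈ 256 ft³.

256 ft³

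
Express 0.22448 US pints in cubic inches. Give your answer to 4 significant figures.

1 US pint = 28.8750 in³.
Thus 0.22448 × 28.8750 ≈ 6.482 in³.

6.482 in³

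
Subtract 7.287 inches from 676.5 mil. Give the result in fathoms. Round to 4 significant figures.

-0.09181 fathom

676.5 mil = 0.00939583 fathom and 7.287 in = 0.101208 fathom.
0.00939583 − 0.101208 ≈ -0.09181 fathom.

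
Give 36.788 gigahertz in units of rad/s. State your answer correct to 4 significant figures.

2.311 × 10^11 rad/s

1 GHz = 6.28319 × 10^9 rad/s.
36.788 × 6.28319 × 10^9 ≈ 2.311 × 10^11 rad/s.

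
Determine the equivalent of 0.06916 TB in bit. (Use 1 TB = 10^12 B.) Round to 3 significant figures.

1 terabyte = 8.00000e+12 bits.
Thus 0.06916 × 8.00000e+12 ≈ 5.53e+11 bit.

5.53e+11 bit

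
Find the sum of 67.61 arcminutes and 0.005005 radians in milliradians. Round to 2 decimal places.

67.61 arcmin = 19.6670 mrad and 0.005005 rad = 5.00500 mrad.
19.6670 + 5.00500 ≈ 24.67 mrad.

24.67 milliradians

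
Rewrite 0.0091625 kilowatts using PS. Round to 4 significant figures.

0.01246 PS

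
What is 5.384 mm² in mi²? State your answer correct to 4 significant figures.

2.079 × 10^-12 square miles

1 square millimeter = 3.86102 × 10^-13 square miles.
So 5.384 × 3.86102 × 10^-13 ≈ 2.079 × 10^-12 mi².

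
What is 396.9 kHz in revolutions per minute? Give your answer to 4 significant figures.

1 kilohertz = 60000.0 revolutions per minute.
Thus 396.9 × 60000.0 ≈ 2.381 × 10^7 rpm.

2.381 × 10^7 revolutions per minute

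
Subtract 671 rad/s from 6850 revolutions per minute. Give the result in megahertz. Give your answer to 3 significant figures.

6850 rpm = 0.000114167 MHz and 671 rad/s = 0.000106793 MHz.
0.000114167 − 0.000106793 ≈ 7.37e-6 MHz.

7.37e-6 megahertz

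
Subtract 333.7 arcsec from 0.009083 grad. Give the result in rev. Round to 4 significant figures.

-0.0002348 revolutions

0.009083 grad = 2.27075 × 10^-5 rev and 333.7 arcsec = 0.000257485 rev.
2.27075 × 10^-5 − 0.000257485 ≈ -0.0002348 rev.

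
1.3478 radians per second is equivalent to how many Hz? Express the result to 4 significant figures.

0.2145 Hz

1 radian per second = 0.159155 Hz.
Then 1.3478 × 0.159155 ≈ 0.2145 Hz.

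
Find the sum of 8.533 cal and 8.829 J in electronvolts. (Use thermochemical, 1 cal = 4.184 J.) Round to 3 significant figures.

8.533 cal = 2.22835e+20 eV and 8.829 J = 5.51063e+19 eV.
2.22835e+20 + 5.51063e+19 ≈ 2.78e+20 eV.

2.78e+20 electronvolts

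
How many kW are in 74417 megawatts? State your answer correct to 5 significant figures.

7.4417e+7 kilowatts

1 MW = 1000.00 kW.
74417 × 1000.00 ≈ 7.4417e+7 kW.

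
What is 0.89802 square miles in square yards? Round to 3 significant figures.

2.78e+6 yd²

1 square mile = 3.09760e+6 yd².
Then 0.89802 × 3.09760e+6 ≈ 2.78e+6 yd².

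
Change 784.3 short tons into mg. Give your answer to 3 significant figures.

7.12e+11 mg

1 short ton = 9.07185e+8 mg.
Thus 784.3 × 9.07185e+8 ≈ 7.12e+11 mg.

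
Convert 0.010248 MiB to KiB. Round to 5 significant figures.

10.494 kibibytes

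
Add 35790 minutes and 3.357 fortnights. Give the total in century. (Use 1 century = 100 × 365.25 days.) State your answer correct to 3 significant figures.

0.00197 century

35790 min = 0.000680470 century and 3.357 fortnight = 0.00128674 century.
0.000680470 + 0.00128674 ≈ 0.00197 century.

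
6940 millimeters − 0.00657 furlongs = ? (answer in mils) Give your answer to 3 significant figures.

6940 mm = 273228 mil and 0.00657 furlong = 52034.4 mil.
273228 − 52034.4 ≈ 221000 mil.

221000 mils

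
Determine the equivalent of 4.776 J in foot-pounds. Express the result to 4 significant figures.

3.523 foot-pounds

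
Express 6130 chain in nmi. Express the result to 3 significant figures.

66.6 nmi

1 chain = 0.0108622 nmi.
So 6130 × 0.0108622 ≈ 66.6 nmi.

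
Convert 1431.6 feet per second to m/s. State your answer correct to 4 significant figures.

1 foot per second = 0.304800 m/s.
1431.6 × 0.304800 ≈ 436.4 m/s.

436.4 m/s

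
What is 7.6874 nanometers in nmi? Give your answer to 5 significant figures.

4.1509e-12 nautical miles

1 nm = 5.39957e-13 nautical miles.
So 7.6874 × 5.39957e-13 ≈ 4.1509e-12 nmi.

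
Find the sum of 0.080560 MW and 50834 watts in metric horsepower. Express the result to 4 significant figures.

178.6 PS

0.080560 MW = 109.531 PS and 50834 W = 69.1150 PS.
109.531 + 69.1150 ≈ 178.6 PS.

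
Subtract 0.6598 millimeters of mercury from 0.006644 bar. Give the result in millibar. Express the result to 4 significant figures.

5.764 mbar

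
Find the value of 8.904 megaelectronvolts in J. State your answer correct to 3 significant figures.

1.43e-12 joules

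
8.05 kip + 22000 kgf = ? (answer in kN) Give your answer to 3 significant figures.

8.05 kip = 35.8082 kN and 22000 kgf = 215.746 kN.
35.8082 + 215.746 ≈ 252 kN.

252 kN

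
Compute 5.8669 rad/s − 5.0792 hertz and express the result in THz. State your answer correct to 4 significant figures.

-4.145 × 10^-12 THz

5.8669 rad/s = 9.33746 × 10^-13 THz and 5.0792 Hz = 5.07920 × 10^-12 THz.
9.33746 × 10^-13 − 5.07920 × 10^-12 ≈ -4.145 × 10^-12 THz.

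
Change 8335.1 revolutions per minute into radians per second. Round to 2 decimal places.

872.85 radians per second

1 rpm = 0.104720 rad/s.
8335.1 × 0.104720 ≈ 872.85 rad/s.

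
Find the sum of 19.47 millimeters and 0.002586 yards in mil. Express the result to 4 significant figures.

19.47 mm = 766.535 mil and 0.002586 yd = 93.0960 mil.
766.535 + 93.0960 ≈ 859.6 mil.

859.6 mils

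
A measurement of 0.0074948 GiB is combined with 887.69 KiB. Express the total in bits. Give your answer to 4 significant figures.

7.165 × 10^7 bit

0.0074948 GiB = 6.43798 × 10^7 bit and 887.69 KiB = 7.27196 × 10^6 bit.
6.43798 × 10^7 + 7.27196 × 10^6 ≈ 7.165 × 10^7 bit.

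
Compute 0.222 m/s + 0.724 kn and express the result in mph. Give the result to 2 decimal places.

0.222 m/s = 0.496600 mph and 0.724 kn = 0.833164 mph.
0.496600 + 0.833164 ≈ 1.33 mph.

1.33 mph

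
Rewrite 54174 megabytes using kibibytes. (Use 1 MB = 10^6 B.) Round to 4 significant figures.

1 MB = 976.5625 KiB.
So 54174 × 976.5625 ≈ 5.290 × 10^7 KiB.

5.290 × 10^7 KiB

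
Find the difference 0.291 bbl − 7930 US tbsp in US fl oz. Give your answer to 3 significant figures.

-2400 US fluid ounces

0.291 bbl = 1564.42 US fl oz and 7930 US tbsp = 3965.00 US fl oz.
1564.42 − 3965.00 ≈ -2400 US fl oz.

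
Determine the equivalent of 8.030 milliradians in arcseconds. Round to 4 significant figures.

1656 arcseconds

1 mrad = 206.265 arcsec.
Thus 8.030 × 206.265 ≈ 1656 arcsec.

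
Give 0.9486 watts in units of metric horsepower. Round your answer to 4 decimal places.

1 watt = 0.00135962 PS.
Then 0.9486 × 0.00135962 ≈ 0.0013 PS.

0.0013 PS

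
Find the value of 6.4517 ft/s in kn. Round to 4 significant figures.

1 ft/s = 0.592484 kn.
So 6.4517 × 0.592484 ≈ 3.823 kn.

3.823 kn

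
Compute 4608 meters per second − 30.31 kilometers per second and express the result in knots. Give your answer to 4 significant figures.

4608 m/s = 8957.24 kn and 30.31 km/s = 58917.9 kn.
8957.24 − 58917.9 ≈ -49960 kn.

-49960 knots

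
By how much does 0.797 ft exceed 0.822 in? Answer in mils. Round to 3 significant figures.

0.797 ft = 9564.00 mil and 0.822 in = 822.000 mil.
9564.00 − 822.000 ≈ 8740 mil.

8740 mils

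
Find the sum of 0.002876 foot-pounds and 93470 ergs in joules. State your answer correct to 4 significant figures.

0.01325 J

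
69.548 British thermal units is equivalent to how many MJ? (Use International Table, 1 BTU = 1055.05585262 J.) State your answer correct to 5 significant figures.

1 British thermal unit = 0.00105506 MJ.
69.548 × 0.00105506 ≈ 0.073377 MJ.

0.073377 MJ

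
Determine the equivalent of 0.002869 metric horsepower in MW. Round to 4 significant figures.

1 PS = 0.000735499 MW.
Then 0.002869 × 0.000735499 ≈ 2.110e-6 MW.

2.110e-6 megawatts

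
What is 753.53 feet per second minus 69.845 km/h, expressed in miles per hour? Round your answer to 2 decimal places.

470.37 miles per hour

753.53 ft/s = 513.770 mph and 69.845 km/h = 43.3997 mph.
513.770 − 43.3997 ≈ 470.37 mph.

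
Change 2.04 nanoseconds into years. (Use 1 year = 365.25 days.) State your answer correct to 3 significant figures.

1 nanosecond = 3.16881e-17 years.
So 2.04 × 3.16881e-17 ≈ 6.46e-17 yr.

6.46e-17 yr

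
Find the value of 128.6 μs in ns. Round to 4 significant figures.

1 μs = 1000.00 ns.
So 128.6 × 1000.00 ≈ 128600 ns.

128600 nanoseconds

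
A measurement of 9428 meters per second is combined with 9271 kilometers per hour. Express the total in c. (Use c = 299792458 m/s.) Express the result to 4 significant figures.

4.004 × 10^-5 times the speed of light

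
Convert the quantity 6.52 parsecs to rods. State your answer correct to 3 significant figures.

1 pc = 6.13552 × 10^15 rod.
6.52 × 6.13552 × 10^15 ≈ 4.00 × 10^16 rod.

4.00 × 10^16 rod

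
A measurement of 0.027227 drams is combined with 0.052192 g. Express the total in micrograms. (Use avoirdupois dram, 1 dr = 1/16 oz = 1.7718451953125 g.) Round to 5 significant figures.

100430 μg

0.027227 dr = 48242.0 μg and 0.052192 g = 52192.0 μg.
48242.0 + 52192.0 ≈ 100430 μg.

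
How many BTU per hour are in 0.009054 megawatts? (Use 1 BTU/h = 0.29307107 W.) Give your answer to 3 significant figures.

30900 BTU per hour

1 megawatt = 3.41214e+6 BTU per hour.
Thus 0.009054 × 3.41214e+6 ≈ 30900 BTU/h.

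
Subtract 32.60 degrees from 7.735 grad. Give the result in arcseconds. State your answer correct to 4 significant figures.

7.735 grad = 25061.4 arcsec and 32.60 ° = 117360 arcsec.
25061.4 − 117360 ≈ -92300 arcsec.

-92300 arcseconds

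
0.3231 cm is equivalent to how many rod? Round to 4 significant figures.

1 centimeter = 0.00198839 rods.
0.3231 × 0.00198839 ≈ 0.0006424 rod.

0.0006424 rods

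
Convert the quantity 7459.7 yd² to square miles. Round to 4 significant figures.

1 square yard = 3.22831e-7 square miles.
Thus 7459.7 × 3.22831e-7 ≈ 0.002408 mi².

0.002408 mi²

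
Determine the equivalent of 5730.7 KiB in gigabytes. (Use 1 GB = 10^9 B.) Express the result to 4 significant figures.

0.005868 GB

1 kibibyte = 1.02400 × 10^-6 gigabytes.
5730.7 × 1.02400 × 10^-6 ≈ 0.005868 GB.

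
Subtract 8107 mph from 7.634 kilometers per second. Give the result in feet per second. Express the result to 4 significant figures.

13160 ft/s

7.634 km/s = 25045.9 ft/s and 8107 mph = 11890.3 ft/s.
25045.9 − 11890.3 ≈ 13160 ft/s.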